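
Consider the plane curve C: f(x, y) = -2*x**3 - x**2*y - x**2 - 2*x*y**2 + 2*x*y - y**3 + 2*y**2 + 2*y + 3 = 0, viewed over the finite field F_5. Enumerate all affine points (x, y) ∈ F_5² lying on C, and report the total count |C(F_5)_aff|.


Affine F_5-points: {(0, 3), (1, 0), (2, 4), (3, 0), (4, 2), (4, 3), (4, 4)}; count = 7.

For each of the 25 pairs (x, y) ∈ F_5², evaluate f(x, y) mod 5. Record the zeros.
  x = 0: [0↦3, 1↦1, 2↦2, 3↦0, 4↦4]  zeros at y ∈ {3}
  x = 1: [0↦0, 1↦2, 2↦3, 3↦2, 4↦3]  zeros at y ∈ {0}
  x = 2: [0↦3, 1↦2, 2↦1, 3↦4, 4↦0]  zeros at y ∈ {4}
  x = 3: [0↦0, 1↦4, 2↦4, 3↦4, 4↦3]  zeros at y ∈ {0}
  x = 4: [0↦4, 1↦1, 2↦0, 3↦0, 4↦0]  zeros at y ∈ {2, 3, 4}
Collecting zeros: affine points = {(0, 3), (1, 0), (2, 4), (3, 0), (4, 2), (4, 3), (4, 4)}.
Total count |C(F_5)_aff| = 7.


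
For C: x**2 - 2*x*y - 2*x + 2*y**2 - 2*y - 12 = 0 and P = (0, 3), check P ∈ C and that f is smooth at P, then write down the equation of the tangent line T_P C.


Tangent line at P: -8*x + 10*y - 30 = 0.

Step 1: f(0, 3) = 0, so P lies on C.
Step 2: partial derivatives
  f_x(x, y) = 2*x - 2*y - 2, f_y(x, y) = -2*x + 4*y - 2.
  f_x(P) = -8, f_y(P) = 10 (gradient nonzero, so P is smooth).
Step 3: tangent line at P: -8·(x − 0) + 10·(y − 3) = 0.
Expanding: -8*x + 10*y - 30 = 0.


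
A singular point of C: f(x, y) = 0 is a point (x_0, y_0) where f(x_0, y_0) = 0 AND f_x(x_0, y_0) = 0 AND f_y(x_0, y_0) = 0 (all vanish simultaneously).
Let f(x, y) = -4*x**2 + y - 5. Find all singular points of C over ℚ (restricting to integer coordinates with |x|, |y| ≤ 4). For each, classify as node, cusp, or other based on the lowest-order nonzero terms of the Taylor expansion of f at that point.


No singular points in the scanned grid; C is smooth there.

Compute partial derivatives:
  f_x = -8*x.
  f_y = 1.
f_y = 1 is a nonzero constant, so f_y never vanishes: no point (x, y) can satisfy f = f_x = f_y = 0. In particular no (x, y) ∈ {−4, ..., 4}² is singular; the curve is smooth.


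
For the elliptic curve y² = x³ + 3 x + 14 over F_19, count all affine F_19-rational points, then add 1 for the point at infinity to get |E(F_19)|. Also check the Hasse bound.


Affine points = {(2, 3), (2, 16), (6, 1), (6, 18), (7, 6), (7, 13), (12, 7), (12, 12), (14, 8), (14, 11), (16, 4), (16, 15), (17, 0)}; affine count = 13; |E(F_19)| = 14.

Discriminant check: Δ ∝ 4a³ + 27b² = 4·3³ + 27·14² = 4·27 + 27·196 ≡ 4 (mod 19). Nonzero ⇒ E is nonsingular.
For each x ∈ F_19, compute rhs = x³ + 3·x + 14 mod 19, then count y ∈ F_19 with y² ≡ rhs.
  x = 0: rhs = 14, matching y values: none (0 points).
  x = 1: rhs = 18, matching y values: none (0 points).
  x = 2: rhs = 9, matching y values: 3, 16 (2 points).
  x = 3: rhs = 12, matching y values: none (0 points).
  x = 4: rhs = 14, matching y values: none (0 points).
  x = 5: rhs = 2, matching y values: none (0 points).
  x = 6: rhs = 1, matching y values: 1, 18 (2 points).
  x = 7: rhs = 17, matching y values: 6, 13 (2 points).
  x = 8: rhs = 18, matching y values: none (0 points).
  x = 9: rhs = 10, matching y values: none (0 points).
  x = 10: rhs = 18, matching y values: none (0 points).
  x = 11: rhs = 10, matching y values: none (0 points).
  x = 12: rhs = 11, matching y values: 7, 12 (2 points).
  x = 13: rhs = 8, matching y values: none (0 points).
  x = 14: rhs = 7, matching y values: 8, 11 (2 points).
  x = 15: rhs = 14, matching y values: none (0 points).
  x = 16: rhs = 16, matching y values: 4, 15 (2 points).
  x = 17: rhs = 0, matching y values: 0 (1 points).
  x = 18: rhs = 10, matching y values: none (0 points).
Total affine count: 13.
Full point count |E(F_19)| = 13 + 1 = 14.
Hasse bound: |14 − (19+1)| = |-6| = 6 ≤ 2√19 ≈ 8.7178 ✓.


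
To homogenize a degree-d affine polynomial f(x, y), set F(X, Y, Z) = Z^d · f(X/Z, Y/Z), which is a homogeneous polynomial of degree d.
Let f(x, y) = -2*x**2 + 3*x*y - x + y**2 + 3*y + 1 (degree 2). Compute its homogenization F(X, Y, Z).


F(X, Y, Z) = -2*X**2 + 3*X*Y - X*Z + Y**2 + 3*Y*Z + Z**2

deg(f) = 2.
Substitute x = X/Z, y = Y/Z into f, then multiply by Z^2.
  monomial -2·x^2·y^0 ↦ -2·X^2·Y^0·Z^0.
  monomial 3·x^1·y^1 ↦ 3·X^1·Y^1·Z^0.
  monomial -1·x^1·y^0 ↦ -1·X^1·Y^0·Z^1.
  monomial 1·x^0·y^2 ↦ 1·X^0·Y^2·Z^0.
  monomial 3·x^0·y^1 ↦ 3·X^0·Y^1·Z^1.
  monomial 1·x^0·y^0 ↦ 1·X^0·Y^0·Z^2.
Collecting: F(X, Y, Z) = -2*X**2 + 3*X*Y - X*Z + Y**2 + 3*Y*Z + Z**2.


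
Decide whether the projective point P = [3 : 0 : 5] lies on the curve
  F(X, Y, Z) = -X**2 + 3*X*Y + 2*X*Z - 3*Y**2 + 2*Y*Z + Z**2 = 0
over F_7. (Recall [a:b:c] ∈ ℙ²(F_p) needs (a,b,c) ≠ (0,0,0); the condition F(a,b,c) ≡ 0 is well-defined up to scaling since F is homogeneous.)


F(3,0,5) ≡ 4 (mod 7); P is NOT on the curve.

Evaluate F(3, 0, 5) term-by-term (mod 7).
  -X**2 ↦ -1·9·1·1 = -9
  3*X*Y ↦ 3·3·0·1 = 0
  2*X*Z ↦ 2·3·1·5 = 30
  -3*Y**2 ↦ -3·1·0·1 = 0
  2*Y*Z ↦ 2·1·0·5 = 0
  Z**2 ↦ 1·1·1·25 = 25
Sum: F(3, 0, 5) = (-9) + (0) + (30) + (0) + (0) + (25) = 46.
Reducing mod 7: 46 ≡ 4 (mod 7).
Since F(a, b, c) ≡ 4 ≠ 0 (mod 7), P does NOT lie on the curve.


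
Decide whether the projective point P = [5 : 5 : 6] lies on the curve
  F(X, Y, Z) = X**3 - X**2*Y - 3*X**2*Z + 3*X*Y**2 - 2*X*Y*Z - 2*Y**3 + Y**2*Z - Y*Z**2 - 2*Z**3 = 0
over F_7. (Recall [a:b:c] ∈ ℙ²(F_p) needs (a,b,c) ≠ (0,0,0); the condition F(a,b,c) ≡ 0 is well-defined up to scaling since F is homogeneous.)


F(5,5,6) ≡ 5 (mod 7); P is NOT on the curve.

Evaluate F(5, 5, 6) term-by-term (mod 7).
  X**3 ↦ 1·125·1·1 = 125
  -X**2*Y ↦ -1·25·5·1 = -125
  -3*X**2*Z ↦ -3·25·1·6 = -450
  3*X*Y**2 ↦ 3·5·25·1 = 375
  -2*X*Y*Z ↦ -2·5·5·6 = -300
  -2*Y**3 ↦ -2·1·125·1 = -250
  Y**2*Z ↦ 1·1·25·6 = 150
  -Y*Z**2 ↦ -1·1·5·36 = -180
  -2*Z**3 ↦ -2·1·1·216 = -432
Sum: F(5, 5, 6) = (125) + (-125) + (-450) + (375) + (-300) + (-250) + (150) + (-180) + (-432) = -1087.
Reducing mod 7: -1087 ≡ 5 (mod 7).
Since F(a, b, c) ≡ 5 ≠ 0 (mod 7), P does NOT lie on the curve.


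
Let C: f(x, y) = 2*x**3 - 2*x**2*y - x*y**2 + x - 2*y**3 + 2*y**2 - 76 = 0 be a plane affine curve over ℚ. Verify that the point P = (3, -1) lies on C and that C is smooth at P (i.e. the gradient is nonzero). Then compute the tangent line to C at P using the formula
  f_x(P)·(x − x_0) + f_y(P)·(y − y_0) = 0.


Tangent line at P: 66*x - 22*y - 220 = 0.

Step 1: f(3, -1) = 0, so P lies on C.
Step 2: partial derivatives
  f_x(x, y) = 6*x**2 - 4*x*y - y**2 + 1, f_y(x, y) = -2*x**2 - 2*x*y - 6*y**2 + 4*y.
  f_x(P) = 66, f_y(P) = -22 (gradient nonzero, so P is smooth).
Step 3: tangent line at P: 66·(x − 3) + -22·(y − -1) = 0.
Expanding: 66*x - 22*y - 220 = 0.


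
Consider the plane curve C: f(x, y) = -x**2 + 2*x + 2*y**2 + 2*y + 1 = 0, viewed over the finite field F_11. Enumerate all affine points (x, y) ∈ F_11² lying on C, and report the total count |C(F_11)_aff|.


Affine F_11-points: {(3, 3), (3, 7), (4, 4), (4, 6), (6, 2), (6, 8), (7, 2), (7, 8), (9, 4), (9, 6), (10, 3), (10, 7)}; count = 12.

For each of the 121 pairs (x, y) ∈ F_11², evaluate f(x, y) mod 11. Record the zeros.
  x = 0: [0↦1, 1↦5, 2↦2, 3↦3, 4↦8, 5↦6, 6↦8, 7↦3, 8↦2, 9↦5, 10↦1]  zeros at y ∈ ∅
  x = 1: [0↦2, 1↦6, 2↦3, 3↦4, 4↦9, 5↦7, 6↦9, 7↦4, 8↦3, 9↦6, 10↦2]  zeros at y ∈ ∅
  x = 2: [0↦1, 1↦5, 2↦2, 3↦3, 4↦8, 5↦6, 6↦8, 7↦3, 8↦2, 9↦5, 10↦1]  zeros at y ∈ ∅
  x = 3: [0↦9, 1↦2, 2↦10, 3↦0, 4↦5, 5↦3, 6↦5, 7↦0, 8↦10, 9↦2, 10↦9]  zeros at y ∈ {3, 7}
  x = 4: [0↦4, 1↦8, 2↦5, 3↦6, 4↦0, 5↦9, 6↦0, 7↦6, 8↦5, 9↦8, 10↦4]  zeros at y ∈ {4, 6}
  x = 5: [0↦8, 1↦1, 2↦9, 3↦10, 4↦4, 5↦2, 6↦4, 7↦10, 8↦9, 9↦1, 10↦8]  zeros at y ∈ ∅
  x = 6: [0↦10, 1↦3, 2↦0, 3↦1, 4↦6, 5↦4, 6↦6, 7↦1, 8↦0, 9↦3, 10↦10]  zeros at y ∈ {2, 8}
  x = 7: [0↦10, 1↦3, 2↦0, 3↦1, 4↦6, 5↦4, 6↦6, 7↦1, 8↦0, 9↦3, 10↦10]  zeros at y ∈ {2, 8}
  x = 8: [0↦8, 1↦1, 2↦9, 3↦10, 4↦4, 5↦2, 6↦4, 7↦10, 8↦9, 9↦1, 10↦8]  zeros at y ∈ ∅
  x = 9: [0↦4, 1↦8, 2↦5, 3↦6, 4↦0, 5↦9, 6↦0, 7↦6, 8↦5, 9↦8, 10↦4]  zeros at y ∈ {4, 6}
  x = 10: [0↦9, 1↦2, 2↦10, 3↦0, 4↦5, 5↦3, 6↦5, 7↦0, 8↦10, 9↦2, 10↦9]  zeros at y ∈ {3, 7}
Collecting zeros: affine points = {(3, 3), (3, 7), (4, 4), (4, 6), (6, 2), (6, 8), (7, 2), (7, 8), (9, 4), (9, 6), (10, 3), (10, 7)}.
Total count |C(F_11)_aff| = 12.


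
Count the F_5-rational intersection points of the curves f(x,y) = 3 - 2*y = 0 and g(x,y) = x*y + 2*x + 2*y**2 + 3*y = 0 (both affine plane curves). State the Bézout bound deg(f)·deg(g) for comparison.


Common zeros: {(1, 4)}; count = 1; Bézout bound = 2.

deg(f) = 1, deg(g) = 2, so Bézout bound = 2.
Scan x ∈ F_5. For each x, list the y ∈ F_5 with f(x, y) ≡ 0 and those with g(x, y) ≡ 0 (mod 5); the common zeros in that column are the intersection.
  x = 0: f ≡ 0 at y ∈ {4}; g ≡ 0 at y ∈ {0, 1}; common: ∅.
  x = 1: f ≡ 0 at y ∈ {4}; g ≡ 0 at y ∈ {4}; common: {4}.
  x = 2: f ≡ 0 at y ∈ {4}; g ≡ 0 at y ∈ ∅; common: ∅.
  x = 3: f ≡ 0 at y ∈ {4}; g ≡ 0 at y ∈ ∅; common: ∅.
  x = 4: f ≡ 0 at y ∈ {4}; g ≡ 0 at y ∈ {2}; common: ∅.
Collecting: common zeros = {(1, 4)}, so the count is 1.
Comparison with the Bézout bound: 1 ≤ 2 = deg(f)·deg(g), as expected for curves with no common component (the affine F_5-count falls short of the bound because intersections may lie at infinity, over extension fields, or carry multiplicity).


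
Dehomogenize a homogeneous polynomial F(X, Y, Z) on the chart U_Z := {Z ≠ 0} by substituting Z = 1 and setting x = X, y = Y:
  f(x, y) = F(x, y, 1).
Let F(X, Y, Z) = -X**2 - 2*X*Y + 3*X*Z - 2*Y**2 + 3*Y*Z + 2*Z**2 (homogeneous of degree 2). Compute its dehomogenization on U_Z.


f(x, y) = -x**2 - 2*x*y + 3*x - 2*y**2 + 3*y + 2

On U_Z we set Z = 1. Each monomial c·X^i·Y^j·Z^k in F becomes c·x^i·y^j·1^k = c·x^i·y^j.
Substituting Z = 1: F(X, Y, 1) = -x**2 - 2*x*y + 3*x - 2*y**2 + 3*y + 2.
Note: deg(f) ≤ deg(F) = 2; strict inequality happens when F is divisible by Z (lost terms).


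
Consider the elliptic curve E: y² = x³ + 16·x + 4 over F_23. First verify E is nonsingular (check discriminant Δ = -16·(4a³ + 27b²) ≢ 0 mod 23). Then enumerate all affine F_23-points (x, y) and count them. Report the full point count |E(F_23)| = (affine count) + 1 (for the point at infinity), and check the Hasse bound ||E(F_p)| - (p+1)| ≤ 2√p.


Affine points = {(0, 2), (0, 21), (5, 5), (5, 18), (8, 0), (9, 7), (9, 16), (11, 4), (11, 19), (15, 10), (15, 13), (16, 3), (16, 20), (18, 11), (18, 12)}; affine count = 15; |E(F_23)| = 16.

Discriminant check: Δ ∝ 4a³ + 27b² = 4·16³ + 27·4² = 4·4096 + 27·16 ≡ 3 (mod 23). Nonzero ⇒ E is nonsingular.
For each x ∈ F_23, compute rhs = x³ + 16·x + 4 mod 23, then count y ∈ F_23 with y² ≡ rhs.
  x = 0: rhs = 4, matching y values: 2, 21 (2 points).
  x = 1: rhs = 21, matching y values: none (0 points).
  x = 2: rhs = 21, matching y values: none (0 points).
  x = 3: rhs = 10, matching y values: none (0 points).
  x = 4: rhs = 17, matching y values: none (0 points).
  x = 5: rhs = 2, matching y values: 5, 18 (2 points).
  x = 6: rhs = 17, matching y values: none (0 points).
  x = 7: rhs = 22, matching y values: none (0 points).
  x = 8: rhs = 0, matching y values: 0 (1 points).
  x = 9: rhs = 3, matching y values: 7, 16 (2 points).
  x = 10: rhs = 14, matching y values: none (0 points).
  x = 11: rhs = 16, matching y values: 4, 19 (2 points).
  x = 12: rhs = 15, matching y values: none (0 points).
  x = 13: rhs = 17, matching y values: none (0 points).
  x = 14: rhs = 5, matching y values: none (0 points).
  x = 15: rhs = 8, matching y values: 10, 13 (2 points).
  x = 16: rhs = 9, matching y values: 3, 20 (2 points).
  x = 17: rhs = 14, matching y values: none (0 points).
  x = 18: rhs = 6, matching y values: 11, 12 (2 points).
  x = 19: rhs = 14, matching y values: none (0 points).
  x = 20: rhs = 21, matching y values: none (0 points).
  x = 21: rhs = 10, matching y values: none (0 points).
  x = 22: rhs = 10, matching y values: none (0 points).
Total affine count: 15.
Full point count |E(F_23)| = 15 + 1 = 16.
Hasse bound: |16 − (23+1)| = |-8| = 8 ≤ 2√23 ≈ 9.5917 ✓.


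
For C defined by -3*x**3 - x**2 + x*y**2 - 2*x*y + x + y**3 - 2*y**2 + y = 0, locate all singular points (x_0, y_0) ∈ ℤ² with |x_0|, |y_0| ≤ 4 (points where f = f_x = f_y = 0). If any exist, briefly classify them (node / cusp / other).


Singular points: {(0, 1)}; classification: node.

Compute partial derivatives:
  f_x = -9*x**2 - 2*x + y**2 - 2*y + 1.
  f_y = 2*x*y - 2*x + 3*y**2 - 4*y + 1.
Scan x_0 ∈ {−4, ..., 4}. For each x_0, f_y(x_0, y) is a polynomial in y; find its integer roots y ∈ {−4, ..., 4}, then test f_x and f at those candidates.
  x = -4: f_y(-4, y) = 3*y**2 - 12*y + 9; vanishes at y ∈ {1, 3}. (-4, 1): f_x = -136 ≠ 0; (-4, 3): f_x = -132 ≠ 0.
  x = -3: f_y(-3, y) = 3*y**2 - 10*y + 7; vanishes at y ∈ {1}. (-3, 1): f_x = -75 ≠ 0.
  x = -2: f_y(-2, y) = 3*y**2 - 8*y + 5; vanishes at y ∈ {1}. (-2, 1): f_x = -32 ≠ 0.
  x = -1: f_y(-1, y) = 3*y**2 - 6*y + 3; vanishes at y ∈ {1}. (-1, 1): f_x = -7 ≠ 0.
  x = 0: f_y(0, y) = 3*y**2 - 4*y + 1; vanishes at y ∈ {1}. (0, 1): f_x = 0, f = 0 — SINGULAR.
  x = 1: f_y(1, y) = 3*y**2 - 2*y - 1; vanishes at y ∈ {1}. (1, 1): f_x = -11 ≠ 0.
  x = 2: f_y(2, y) = 3*y**2 - 3; vanishes at y ∈ {-1, 1}. (2, -1): f_x = -36 ≠ 0; (2, 1): f_x = -40 ≠ 0.
  x = 3: f_y(3, y) = 3*y**2 + 2*y - 5; vanishes at y ∈ {1}. (3, 1): f_x = -87 ≠ 0.
  x = 4: f_y(4, y) = 3*y**2 + 4*y - 7; vanishes at y ∈ {1}. (4, 1): f_x = -152 ≠ 0.
Only singular point on the grid: (0, 1).
Classify: substitute x = 0 + u, y = 1 + v and expand: f = -3*u**3 - u**2 + u*v**2 + v**3 + v**2.
No constant or linear terms (consistent with a singular point). Quadratic part: -u**2 + v**2. Cubic part: -3*u**3 + u*v**2 + v**3.
The quadratic part v**2 - u**2 = (v − u)(v + u) splits into two distinct linear factors, so there are two distinct tangent lines y − 1 = ±(x − 0) — this is a node (ordinary double point).
Classification: node.


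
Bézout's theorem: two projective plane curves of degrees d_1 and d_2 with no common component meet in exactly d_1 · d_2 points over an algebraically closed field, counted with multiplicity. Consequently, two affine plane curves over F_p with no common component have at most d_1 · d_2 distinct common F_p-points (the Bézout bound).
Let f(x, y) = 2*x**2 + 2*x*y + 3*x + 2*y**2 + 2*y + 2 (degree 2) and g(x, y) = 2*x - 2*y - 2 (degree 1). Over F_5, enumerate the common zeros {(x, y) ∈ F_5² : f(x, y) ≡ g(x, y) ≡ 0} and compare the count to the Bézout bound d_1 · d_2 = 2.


Common zeros: ∅; count = 0; Bézout bound = 2.

deg(f) = 2, deg(g) = 1, so Bézout bound = 2.
Scan x ∈ F_5. For each x, list the y ∈ F_5 with f(x, y) ≡ 0 and those with g(x, y) ≡ 0 (mod 5); the common zeros in that column are the intersection.
  x = 0: f ≡ 0 at y ∈ ∅; g ≡ 0 at y ∈ {4}; common: ∅.
  x = 1: f ≡ 0 at y ∈ {4}; g ≡ 0 at y ∈ {0}; common: ∅.
  x = 2: f ≡ 0 at y ∈ ∅; g ≡ 0 at y ∈ {1}; common: ∅.
  x = 3: f ≡ 0 at y ∈ ∅; g ≡ 0 at y ∈ {2}; common: ∅.
  x = 4: f ≡ 0 at y ∈ ∅; g ≡ 0 at y ∈ {3}; common: ∅.
Collecting: common zeros = ∅, so the count is 0.
Comparison with the Bézout bound: 0 ≤ 2 = deg(f)·deg(g), as expected for curves with no common component (the affine F_5-count falls short of the bound because intersections may lie at infinity, over extension fields, or carry multiplicity).


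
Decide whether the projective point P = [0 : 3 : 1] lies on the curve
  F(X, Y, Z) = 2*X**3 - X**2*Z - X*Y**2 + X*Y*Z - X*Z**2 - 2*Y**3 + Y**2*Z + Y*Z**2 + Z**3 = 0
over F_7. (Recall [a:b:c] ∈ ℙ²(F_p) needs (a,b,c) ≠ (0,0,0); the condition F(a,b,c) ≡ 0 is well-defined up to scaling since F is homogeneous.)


F(0,3,1) ≡ 1 (mod 7); P is NOT on the curve.

Evaluate F(0, 3, 1) term-by-term (mod 7).
  2*X**3 ↦ 2·0·1·1 = 0
  -X**2*Z ↦ -1·0·1·1 = 0
  -X*Y**2 ↦ -1·0·9·1 = 0
  X*Y*Z ↦ 1·0·3·1 = 0
  -X*Z**2 ↦ -1·0·1·1 = 0
  -2*Y**3 ↦ -2·1·27·1 = -54
  Y**2*Z ↦ 1·1·9·1 = 9
  Y*Z**2 ↦ 1·1·3·1 = 3
  Z**3 ↦ 1·1·1·1 = 1
Sum: F(0, 3, 1) = (0) + (0) + (0) + (0) + (0) + (-54) + (9) + (3) + (1) = -41.
Reducing mod 7: -41 ≡ 1 (mod 7).
Since F(a, b, c) ≡ 1 ≠ 0 (mod 7), P does NOT lie on the curve.


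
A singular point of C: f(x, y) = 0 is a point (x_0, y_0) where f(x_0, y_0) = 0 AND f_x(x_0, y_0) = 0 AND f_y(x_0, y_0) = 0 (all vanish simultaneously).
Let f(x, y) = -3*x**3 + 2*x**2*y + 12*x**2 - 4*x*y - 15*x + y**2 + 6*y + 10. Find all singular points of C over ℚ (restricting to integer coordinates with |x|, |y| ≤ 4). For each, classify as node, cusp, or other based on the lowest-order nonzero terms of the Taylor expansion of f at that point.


Singular points: {(1, -2)}; classification: node.

Compute partial derivatives:
  f_x = -9*x**2 + 4*x*y + 24*x - 4*y - 15.
  f_y = 2*x**2 - 4*x + 2*y + 6.
Scan x_0 ∈ {−4, ..., 4}. For each x_0, f_y(x_0, y) is a polynomial in y; find its integer roots y ∈ {−4, ..., 4}, then test f_x and f at those candidates.
  x = -4: f_y(-4, y) = 2*y + 54; no integer root y with |y| ≤ 4.
  x = -3: f_y(-3, y) = 2*y + 36; no integer root y with |y| ≤ 4.
  x = -2: f_y(-2, y) = 2*y + 22; no integer root y with |y| ≤ 4.
  x = -1: f_y(-1, y) = 2*y + 12; no integer root y with |y| ≤ 4.
  x = 0: f_y(0, y) = 2*y + 6; vanishes at y ∈ {-3}. (0, -3): f_x = -3 ≠ 0.
  x = 1: f_y(1, y) = 2*y + 4; vanishes at y ∈ {-2}. (1, -2): f_x = 0, f = 0 — SINGULAR.
  x = 2: f_y(2, y) = 2*y + 6; vanishes at y ∈ {-3}. (2, -3): f_x = -15 ≠ 0.
  x = 3: f_y(3, y) = 2*y + 12; no integer root y with |y| ≤ 4.
  x = 4: f_y(4, y) = 2*y + 22; no integer root y with |y| ≤ 4.
Only singular point on the grid: (1, -2).
Classify: substitute x = 1 + u, y = -2 + v and expand: f = -3*u**3 + 2*u**2*v - u**2 + v**2.
No constant or linear terms (consistent with a singular point). Quadratic part: -u**2 + v**2. Cubic part: -3*u**3 + 2*u**2*v.
The quadratic part v**2 - u**2 = (v − u)(v + u) splits into two distinct linear factors, so there are two distinct tangent lines y − -2 = ±(x − 1) — this is a node (ordinary double point).
Classification: node.


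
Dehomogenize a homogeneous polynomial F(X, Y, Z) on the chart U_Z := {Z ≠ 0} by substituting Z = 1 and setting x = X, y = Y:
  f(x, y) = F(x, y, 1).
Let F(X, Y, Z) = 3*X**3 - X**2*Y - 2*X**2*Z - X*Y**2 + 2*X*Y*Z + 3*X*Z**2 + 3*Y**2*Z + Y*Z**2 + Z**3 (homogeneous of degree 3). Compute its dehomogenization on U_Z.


f(x, y) = 3*x**3 - x**2*y - 2*x**2 - x*y**2 + 2*x*y + 3*x + 3*y**2 + y + 1

On U_Z we set Z = 1. Each monomial c·X^i·Y^j·Z^k in F becomes c·x^i·y^j·1^k = c·x^i·y^j.
Substituting Z = 1: F(X, Y, 1) = 3*x**3 - x**2*y - 2*x**2 - x*y**2 + 2*x*y + 3*x + 3*y**2 + y + 1.
Note: deg(f) ≤ deg(F) = 3; strict inequality happens when F is divisible by Z (lost terms).


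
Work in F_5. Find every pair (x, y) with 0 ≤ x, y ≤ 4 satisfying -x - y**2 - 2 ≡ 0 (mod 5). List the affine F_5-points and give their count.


Affine F_5-points: {(2, 1), (2, 4), (3, 0), (4, 2), (4, 3)}; count = 5.

For each of the 25 pairs (x, y) ∈ F_5², evaluate f(x, y) mod 5. Record the zeros.
  x = 0: [0↦3, 1↦2, 2↦4, 3↦4, 4↦2]  zeros at y ∈ ∅
  x = 1: [0↦2, 1↦1, 2↦3, 3↦3, 4↦1]  zeros at y ∈ ∅
  x = 2: [0↦1, 1↦0, 2↦2, 3↦2, 4↦0]  zeros at y ∈ {1, 4}
  x = 3: [0↦0, 1↦4, 2↦1, 3↦1, 4↦4]  zeros at y ∈ {0}
  x = 4: [0↦4, 1↦3, 2↦0, 3↦0, 4↦3]  zeros at y ∈ {2, 3}
Collecting zeros: affine points = {(2, 1), (2, 4), (3, 0), (4, 2), (4, 3)}.
Total count |C(F_5)_aff| = 5.


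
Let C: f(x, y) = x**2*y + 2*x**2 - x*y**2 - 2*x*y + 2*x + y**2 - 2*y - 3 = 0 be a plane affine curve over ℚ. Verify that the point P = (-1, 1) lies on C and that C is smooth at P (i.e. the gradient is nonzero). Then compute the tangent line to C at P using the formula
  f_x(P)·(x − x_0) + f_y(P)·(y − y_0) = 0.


Tangent line at P: -7*x + 5*y - 12 = 0.

Step 1: f(-1, 1) = 0, so P lies on C.
Step 2: partial derivatives
  f_x(x, y) = 2*x*y + 4*x - y**2 - 2*y + 2, f_y(x, y) = x**2 - 2*x*y - 2*x + 2*y - 2.
  f_x(P) = -7, f_y(P) = 5 (gradient nonzero, so P is smooth).
Step 3: tangent line at P: -7·(x − -1) + 5·(y − 1) = 0.
Expanding: -7*x + 5*y - 12 = 0.


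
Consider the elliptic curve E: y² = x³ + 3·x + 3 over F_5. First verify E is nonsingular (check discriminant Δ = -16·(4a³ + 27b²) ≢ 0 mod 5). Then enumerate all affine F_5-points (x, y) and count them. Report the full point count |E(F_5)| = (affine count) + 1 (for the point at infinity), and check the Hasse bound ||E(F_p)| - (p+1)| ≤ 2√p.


Affine points = {(3, 2), (3, 3), (4, 2), (4, 3)}; affine count = 4; |E(F_5)| = 5.

Discriminant check: Δ ∝ 4a³ + 27b² = 4·3³ + 27·3² = 4·27 + 27·9 ≡ 1 (mod 5). Nonzero ⇒ E is nonsingular.
For each x ∈ F_5, compute rhs = x³ + 3·x + 3 mod 5, then count y ∈ F_5 with y² ≡ rhs.
  x = 0: rhs = 3, matching y values: none (0 points).
  x = 1: rhs = 2, matching y values: none (0 points).
  x = 2: rhs = 2, matching y values: none (0 points).
  x = 3: rhs = 4, matching y values: 2, 3 (2 points).
  x = 4: rhs = 4, matching y values: 2, 3 (2 points).
Total affine count: 4.
Full point count |E(F_5)| = 4 + 1 = 5.
Hasse bound: |5 − (5+1)| = |-1| = 1 ≤ 2√5 ≈ 4.4721 ✓.


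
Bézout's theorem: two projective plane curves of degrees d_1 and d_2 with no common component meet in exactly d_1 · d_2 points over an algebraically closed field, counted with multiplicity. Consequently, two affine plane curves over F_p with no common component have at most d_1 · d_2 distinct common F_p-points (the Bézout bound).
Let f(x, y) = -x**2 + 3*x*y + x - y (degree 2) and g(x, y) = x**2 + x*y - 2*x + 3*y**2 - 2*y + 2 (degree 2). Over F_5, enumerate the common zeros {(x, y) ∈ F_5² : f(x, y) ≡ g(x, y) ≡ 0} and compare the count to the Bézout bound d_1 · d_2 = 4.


Common zeros: ∅; count = 0; Bézout bound = 4.

deg(f) = 2, deg(g) = 2, so Bézout bound = 4.
Scan x ∈ F_5. For each x, list the y ∈ F_5 with f(x, y) ≡ 0 and those with g(x, y) ≡ 0 (mod 5); the common zeros in that column are the intersection.
  x = 0: f ≡ 0 at y ∈ {0}; g ≡ 0 at y ∈ {2}; common: ∅.
  x = 1: f ≡ 0 at y ∈ {0}; g ≡ 0 at y ∈ {3, 4}; common: ∅.
  x = 2: f ≡ 0 at y ∈ ∅; g ≡ 0 at y ∈ {1, 4}; common: ∅.
  x = 3: f ≡ 0 at y ∈ {2}; g ≡ 0 at y ∈ {0, 3}; common: ∅.
  x = 4: f ≡ 0 at y ∈ {2}; g ≡ 0 at y ∈ {0, 1}; common: ∅.
Collecting: common zeros = ∅, so the count is 0.
Comparison with the Bézout bound: 0 ≤ 4 = deg(f)·deg(g), as expected for curves with no common component (the affine F_5-count falls short of the bound because intersections may lie at infinity, over extension fields, or carry multiplicity).


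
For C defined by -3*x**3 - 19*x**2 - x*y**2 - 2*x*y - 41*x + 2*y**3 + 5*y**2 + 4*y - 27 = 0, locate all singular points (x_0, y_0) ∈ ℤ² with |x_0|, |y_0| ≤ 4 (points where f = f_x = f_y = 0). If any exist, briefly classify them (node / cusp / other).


Singular points: {(-2, -1)}; classification: node.

Compute partial derivatives:
  f_x = -9*x**2 - 38*x - y**2 - 2*y - 41.
  f_y = -2*x*y - 2*x + 6*y**2 + 10*y + 4.
Scan x_0 ∈ {−4, ..., 4}. For each x_0, f_y(x_0, y) is a polynomial in y; find its integer roots y ∈ {−4, ..., 4}, then test f_x and f at those candidates.
  x = -4: f_y(-4, y) = 6*y**2 + 18*y + 12; vanishes at y ∈ {-2, -1}. (-4, -2): f_x = -33 ≠ 0; (-4, -1): f_x = -32 ≠ 0.
  x = -3: f_y(-3, y) = 6*y**2 + 16*y + 10; vanishes at y ∈ {-1}. (-3, -1): f_x = -7 ≠ 0.
  x = -2: f_y(-2, y) = 6*y**2 + 14*y + 8; vanishes at y ∈ {-1}. (-2, -1): f_x = 0, f = 0 — SINGULAR.
  x = -1: f_y(-1, y) = 6*y**2 + 12*y + 6; vanishes at y ∈ {-1}. (-1, -1): f_x = -11 ≠ 0.
  x = 0: f_y(0, y) = 6*y**2 + 10*y + 4; vanishes at y ∈ {-1}. (0, -1): f_x = -40 ≠ 0.
  x = 1: f_y(1, y) = 6*y**2 + 8*y + 2; vanishes at y ∈ {-1}. (1, -1): f_x = -87 ≠ 0.
  x = 2: f_y(2, y) = 6*y**2 + 6*y; vanishes at y ∈ {-1, 0}. (2, -1): f_x = -152 ≠ 0; (2, 0): f_x = -153 ≠ 0.
  x = 3: f_y(3, y) = 6*y**2 + 4*y - 2; vanishes at y ∈ {-1}. (3, -1): f_x = -235 ≠ 0.
  x = 4: f_y(4, y) = 6*y**2 + 2*y - 4; vanishes at y ∈ {-1}. (4, -1): f_x = -336 ≠ 0.
Only singular point on the grid: (-2, -1).
Classify: substitute x = -2 + u, y = -1 + v and expand: f = -3*u**3 - u**2 - u*v**2 + 2*v**3 + v**2.
No constant or linear terms (consistent with a singular point). Quadratic part: -u**2 + v**2. Cubic part: -3*u**3 - u*v**2 + 2*v**3.
The quadratic part v**2 - u**2 = (v − u)(v + u) splits into two distinct linear factors, so there are two distinct tangent lines y − -1 = ±(x − -2) — this is a node (ordinary double point).
Classification: node.


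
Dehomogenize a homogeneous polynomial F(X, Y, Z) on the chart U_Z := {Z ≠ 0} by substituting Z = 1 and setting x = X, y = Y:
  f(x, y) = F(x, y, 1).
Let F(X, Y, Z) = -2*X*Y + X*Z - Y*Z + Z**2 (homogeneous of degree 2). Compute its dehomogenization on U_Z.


f(x, y) = -2*x*y + x - y + 1

On U_Z we set Z = 1. Each monomial c·X^i·Y^j·Z^k in F becomes c·x^i·y^j·1^k = c·x^i·y^j.
Substituting Z = 1: F(X, Y, 1) = -2*x*y + x - y + 1.
Note: deg(f) ≤ deg(F) = 2; strict inequality happens when F is divisible by Z (lost terms).


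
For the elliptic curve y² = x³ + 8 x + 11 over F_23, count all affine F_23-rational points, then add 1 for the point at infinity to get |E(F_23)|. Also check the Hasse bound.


Affine points = {(2, 9), (2, 14), (3, 4), (3, 19), (8, 9), (8, 14), (11, 2), (11, 21), (12, 8), (12, 15), (13, 9), (13, 14), (16, 7), (16, 16), (17, 0), (20, 11), (20, 12), (22, 5), (22, 18)}; affine count = 19; |E(F_23)| = 20.

Discriminant check: Δ ∝ 4a³ + 27b² = 4·8³ + 27·11² = 4·512 + 27·121 ≡ 2 (mod 23). Nonzero ⇒ E is nonsingular.
For each x ∈ F_23, compute rhs = x³ + 8·x + 11 mod 23, then count y ∈ F_23 with y² ≡ rhs.
  x = 0: rhs = 11, matching y values: none (0 points).
  x = 1: rhs = 20, matching y values: none (0 points).
  x = 2: rhs = 12, matching y values: 9, 14 (2 points).
  x = 3: rhs = 16, matching y values: 4, 19 (2 points).
  x = 4: rhs = 15, matching y values: none (0 points).
  x = 5: rhs = 15, matching y values: none (0 points).
  x = 6: rhs = 22, matching y values: none (0 points).
  x = 7: rhs = 19, matching y values: none (0 points).
  x = 8: rhs = 12, matching y values: 9, 14 (2 points).
  x = 9: rhs = 7, matching y values: none (0 points).
  x = 10: rhs = 10, matching y values: none (0 points).
  x = 11: rhs = 4, matching y values: 2, 21 (2 points).
  x = 12: rhs = 18, matching y values: 8, 15 (2 points).
  x = 13: rhs = 12, matching y values: 9, 14 (2 points).
  x = 14: rhs = 15, matching y values: none (0 points).
  x = 15: rhs = 10, matching y values: none (0 points).
  x = 16: rhs = 3, matching y values: 7, 16 (2 points).
  x = 17: rhs = 0, matching y values: 0 (1 points).
  x = 18: rhs = 7, matching y values: none (0 points).
  x = 19: rhs = 7, matching y values: none (0 points).
  x = 20: rhs = 6, matching y values: 11, 12 (2 points).
  x = 21: rhs = 10, matching y values: none (0 points).
  x = 22: rhs = 2, matching y values: 5, 18 (2 points).
Total affine count: 19.
Full point count |E(F_23)| = 19 + 1 = 20.
Hasse bound: |20 − (23+1)| = |-4| = 4 ≤ 2√23 ≈ 9.5917 ✓.


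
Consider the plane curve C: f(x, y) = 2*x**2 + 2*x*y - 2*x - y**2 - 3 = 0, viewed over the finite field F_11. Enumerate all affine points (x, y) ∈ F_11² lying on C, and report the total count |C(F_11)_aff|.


Affine F_11-points: {(1, 4), (1, 9), (2, 6), (2, 9), (4, 2), (4, 6), (6, 2), (6, 10), (7, 4), (7, 10)}; count = 10.

For each of the 121 pairs (x, y) ∈ F_11², evaluate f(x, y) mod 11. Record the zeros.
  x = 0: [0↦8, 1↦7, 2↦4, 3↦10, 4↦3, 5↦5, 6↦5, 7↦3, 8↦10, 9↦4, 10↦7]  zeros at y ∈ ∅
  x = 1: [0↦8, 1↦9, 2↦8, 3↦5, 4↦0, 5↦4, 6↦6, 7↦6, 8↦4, 9↦0, 10↦5]  zeros at y ∈ {4, 9}
  x = 2: [0↦1, 1↦4, 2↦5, 3↦4, 4↦1, 5↦7, 6↦0, 7↦2, 8↦2, 9↦0, 10↦7]  zeros at y ∈ {6, 9}
  x = 3: [0↦9, 1↦3, 2↦6, 3↦7, 4↦6, 5↦3, 6↦9, 7↦2, 8↦4, 9↦4, 10↦2]  zeros at y ∈ ∅
  x = 4: [0↦10, 1↦6, 2↦0, 3↦3, 4↦4, 5↦3, 6↦0, 7↦6, 8↦10, 9↦1, 10↦1]  zeros at y ∈ {2, 6}
  x = 5: [0↦4, 1↦2, 2↦9, 3↦3, 4↦6, 5↦7, 6↦6, 7↦3, 8↦9, 9↦2, 10↦4]  zeros at y ∈ ∅
  x = 6: [0↦2, 1↦2, 2↦0, 3↦7, 4↦1, 5↦4, 6↦5, 7↦4, 8↦1, 9↦7, 10↦0]  zeros at y ∈ {2, 10}
  x = 7: [0↦4, 1↦6, 2↦6, 3↦4, 4↦0, 5↦5, 6↦8, 7↦9, 8↦8, 9↦5, 10↦0]  zeros at y ∈ {4, 10}
  x = 8: [0↦10, 1↦3, 2↦5, 3↦5, 4↦3, 5↦10, 6↦4, 7↦7, 8↦8, 9↦7, 10↦4]  zeros at y ∈ ∅
  x = 9: [0↦9, 1↦4, 2↦8, 3↦10, 4↦10, 5↦8, 6↦4, 7↦9, 8↦1, 9↦2, 10↦1]  zeros at y ∈ ∅
  x = 10: [0↦1, 1↦9, 2↦4, 3↦8, 4↦10, 5↦10, 6↦8, 7↦4, 8↦9, 9↦1, 10↦2]  zeros at y ∈ ∅
Collecting zeros: affine points = {(1, 4), (1, 9), (2, 6), (2, 9), (4, 2), (4, 6), (6, 2), (6, 10), (7, 4), (7, 10)}.
Total count |C(F_11)_aff| = 10.


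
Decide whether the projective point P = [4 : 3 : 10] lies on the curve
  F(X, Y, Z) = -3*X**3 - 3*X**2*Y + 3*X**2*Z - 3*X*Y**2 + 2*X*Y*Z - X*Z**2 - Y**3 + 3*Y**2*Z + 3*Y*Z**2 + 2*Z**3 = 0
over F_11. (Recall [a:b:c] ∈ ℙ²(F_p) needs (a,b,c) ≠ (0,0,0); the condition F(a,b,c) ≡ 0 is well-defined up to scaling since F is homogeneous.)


F(4,3,10) ≡ 5 (mod 11); P is NOT on the curve.

Evaluate F(4, 3, 10) term-by-term (mod 11).
  -3*X**3 ↦ -3·64·1·1 = -192
  -3*X**2*Y ↦ -3·16·3·1 = -144
  3*X**2*Z ↦ 3·16·1·10 = 480
  -3*X*Y**2 ↦ -3·4·9·1 = -108
  2*X*Y*Z ↦ 2·4·3·10 = 240
  -X*Z**2 ↦ -1·4·1·100 = -400
  -Y**3 ↦ -1·1·27·1 = -27
  3*Y**2*Z ↦ 3·1·9·10 = 270
  3*Y*Z**2 ↦ 3·1·3·100 = 900
  2*Z**3 ↦ 2·1·1·1000 = 2000
Sum: F(4, 3, 10) = (-192) + (-144) + (480) + (-108) + (240) + (-400) + (-27) + (270) + (900) + (2000) = 3019.
Reducing mod 11: 3019 ≡ 5 (mod 11).
Since F(a, b, c) ≡ 5 ≠ 0 (mod 11), P does NOT lie on the curve.


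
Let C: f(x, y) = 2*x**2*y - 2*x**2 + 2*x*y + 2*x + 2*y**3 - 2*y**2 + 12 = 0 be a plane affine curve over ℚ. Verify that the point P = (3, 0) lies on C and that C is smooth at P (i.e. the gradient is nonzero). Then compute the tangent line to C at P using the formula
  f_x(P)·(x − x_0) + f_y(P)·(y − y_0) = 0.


Tangent line at P: -10*x + 24*y + 30 = 0.

Step 1: f(3, 0) = 0, so P lies on C.
Step 2: partial derivatives
  f_x(x, y) = 4*x*y - 4*x + 2*y + 2, f_y(x, y) = 2*x**2 + 2*x + 6*y**2 - 4*y.
  f_x(P) = -10, f_y(P) = 24 (gradient nonzero, so P is smooth).
Step 3: tangent line at P: -10·(x − 3) + 24·(y − 0) = 0.
Expanding: -10*x + 24*y + 30 = 0.


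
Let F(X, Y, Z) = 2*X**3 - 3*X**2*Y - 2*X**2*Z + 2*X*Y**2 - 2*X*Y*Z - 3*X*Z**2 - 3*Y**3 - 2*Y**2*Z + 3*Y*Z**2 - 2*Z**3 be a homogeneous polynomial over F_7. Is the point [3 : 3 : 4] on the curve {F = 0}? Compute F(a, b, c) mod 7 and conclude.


F(3,3,4) ≡ 1 (mod 7); P is NOT on the curve.

Evaluate F(3, 3, 4) term-by-term (mod 7).
  2*X**3 ↦ 2·27·1·1 = 54
  -3*X**2*Y ↦ -3·9·3·1 = -81
  -2*X**2*Z ↦ -2·9·1·4 = -72
  2*X*Y**2 ↦ 2·3·9·1 = 54
  -2*X*Y*Z ↦ -2·3·3·4 = -72
  -3*X*Z**2 ↦ -3·3·1·16 = -144
  -3*Y**3 ↦ -3·1·27·1 = -81
  -2*Y**2*Z ↦ -2·1·9·4 = -72
  3*Y*Z**2 ↦ 3·1·3·16 = 144
  -2*Z**3 ↦ -2·1·1·64 = -128
Sum: F(3, 3, 4) = (54) + (-81) + (-72) + (54) + (-72) + (-144) + (-81) + (-72) + (144) + (-128) = -398.
Reducing mod 7: -398 ≡ 1 (mod 7).
Since F(a, b, c) ≡ 1 ≠ 0 (mod 7), P does NOT lie on the curve.


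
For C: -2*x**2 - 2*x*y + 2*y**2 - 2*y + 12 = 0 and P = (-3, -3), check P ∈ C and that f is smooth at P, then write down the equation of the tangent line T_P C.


Tangent line at P: 18*x - 8*y + 30 = 0.

Step 1: f(-3, -3) = 0, so P lies on C.
Step 2: partial derivatives
  f_x(x, y) = -4*x - 2*y, f_y(x, y) = -2*x + 4*y - 2.
  f_x(P) = 18, f_y(P) = -8 (gradient nonzero, so P is smooth).
Step 3: tangent line at P: 18·(x − -3) + -8·(y − -3) = 0.
Expanding: 18*x - 8*y + 30 = 0.


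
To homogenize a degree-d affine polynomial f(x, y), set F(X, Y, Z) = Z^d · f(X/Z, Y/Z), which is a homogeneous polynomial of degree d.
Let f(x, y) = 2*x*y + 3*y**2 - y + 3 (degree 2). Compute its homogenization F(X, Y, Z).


F(X, Y, Z) = 2*X*Y + 3*Y**2 - Y*Z + 3*Z**2

deg(f) = 2.
Substitute x = X/Z, y = Y/Z into f, then multiply by Z^2.
  monomial 2·x^1·y^1 ↦ 2·X^1·Y^1·Z^0.
  monomial 3·x^0·y^2 ↦ 3·X^0·Y^2·Z^0.
  monomial -1·x^0·y^1 ↦ -1·X^0·Y^1·Z^1.
  monomial 3·x^0·y^0 ↦ 3·X^0·Y^0·Z^2.
Collecting: F(X, Y, Z) = 2*X*Y + 3*Y**2 - Y*Z + 3*Z**2.


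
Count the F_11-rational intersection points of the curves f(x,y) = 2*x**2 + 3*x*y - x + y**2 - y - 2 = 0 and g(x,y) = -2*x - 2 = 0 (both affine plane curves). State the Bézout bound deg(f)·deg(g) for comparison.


Common zeros: {(10, 7), (10, 8)}; count = 2; Bézout bound = 2.

deg(f) = 2, deg(g) = 1, so Bézout bound = 2.
Scan x ∈ F_11. For each x, list the y ∈ F_11 with f(x, y) ≡ 0 and those with g(x, y) ≡ 0 (mod 11); the common zeros in that column are the intersection.
  x = 0: f ≡ 0 at y ∈ {2, 10}; g ≡ 0 at y ∈ ∅; common: ∅.
  x = 1: f ≡ 0 at y ∈ ∅; g ≡ 0 at y ∈ ∅; common: ∅.
  x = 2: f ≡ 0 at y ∈ {7, 10}; g ≡ 0 at y ∈ ∅; common: ∅.
  x = 3: f ≡ 0 at y ∈ {1, 2}; g ≡ 0 at y ∈ ∅; common: ∅.
  x = 4: f ≡ 0 at y ∈ ∅; g ≡ 0 at y ∈ ∅; common: ∅.
  x = 5: f ≡ 0 at y ∈ ∅; g ≡ 0 at y ∈ ∅; common: ∅.
  x = 6: f ≡ 0 at y ∈ {8}; g ≡ 0 at y ∈ ∅; common: ∅.
  x = 7: f ≡ 0 at y ∈ {1}; g ≡ 0 at y ∈ ∅; common: ∅.
  x = 8: f ≡ 0 at y ∈ ∅; g ≡ 0 at y ∈ ∅; common: ∅.
  x = 9: f ≡ 0 at y ∈ ∅; g ≡ 0 at y ∈ ∅; common: ∅.
  x = 10: f ≡ 0 at y ∈ {7, 8}; g ≡ 0 at y ∈ {0, 1, 2, 3, 4, 5, 6, 7, 8, 9, 10}; common: {7, 8}.
Collecting: common zeros = {(10, 7), (10, 8)}, so the count is 2.
Comparison with the Bézout bound: 2 ≤ 2 = deg(f)·deg(g), as expected for curves with no common component (the bound is attained).


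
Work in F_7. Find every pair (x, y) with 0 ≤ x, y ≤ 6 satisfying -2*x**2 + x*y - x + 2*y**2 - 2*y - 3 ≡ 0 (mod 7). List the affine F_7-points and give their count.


Affine F_7-points: {(0, 4), (1, 2), (3, 1), (3, 2), (4, 1), (4, 5), (5, 4), (5, 5)}; count = 8.

For each of the 49 pairs (x, y) ∈ F_7², evaluate f(x, y) mod 7. Record the zeros.
  x = 0: [0↦4, 1↦4, 2↦1, 3↦2, 4↦0, 5↦2, 6↦1]  zeros at y ∈ {4}
  x = 1: [0↦1, 1↦2, 2↦0, 3↦2, 4↦1, 5↦4, 6↦4]  zeros at y ∈ {2}
  x = 2: [0↦1, 1↦3, 2↦2, 3↦5, 4↦5, 5↦2, 6↦3]  zeros at y ∈ ∅
  x = 3: [0↦4, 1↦0, 2↦0, 3↦4, 4↦5, 5↦3, 6↦5]  zeros at y ∈ {1, 2}
  x = 4: [0↦3, 1↦0, 2↦1, 3↦6, 4↦1, 5↦0, 6↦3]  zeros at y ∈ {1, 5}
  x = 5: [0↦5, 1↦3, 2↦5, 3↦4, 4↦0, 5↦0, 6↦4]  zeros at y ∈ {4, 5}
  x = 6: [0↦3, 1↦2, 2↦5, 3↦5, 4↦2, 5↦3, 6↦1]  zeros at y ∈ ∅
Collecting zeros: affine points = {(0, 4), (1, 2), (3, 1), (3, 2), (4, 1), (4, 5), (5, 4), (5, 5)}.
Total count |C(F_7)_aff| = 8.


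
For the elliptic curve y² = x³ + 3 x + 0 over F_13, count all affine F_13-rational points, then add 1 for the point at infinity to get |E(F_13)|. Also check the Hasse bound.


Affine points = {(0, 0), (1, 2), (1, 11), (2, 1), (2, 12), (3, 6), (3, 7), (5, 6), (5, 7), (6, 0), (7, 0), (8, 4), (8, 9), (10, 4), (10, 9), (11, 5), (11, 8), (12, 3), (12, 10)}; affine count = 19; |E(F_13)| = 20.

Discriminant check: Δ ∝ 4a³ + 27b² = 4·3³ + 27·0² = 4·27 + 27·0 ≡ 4 (mod 13). Nonzero ⇒ E is nonsingular.
For each x ∈ F_13, compute rhs = x³ + 3·x + 0 mod 13, then count y ∈ F_13 with y² ≡ rhs.
  x = 0: rhs = 0, matching y values: 0 (1 points).
  x = 1: rhs = 4, matching y values: 2, 11 (2 points).
  x = 2: rhs = 1, matching y values: 1, 12 (2 points).
  x = 3: rhs = 10, matching y values: 6, 7 (2 points).
  x = 4: rhs = 11, matching y values: none (0 points).
  x = 5: rhs = 10, matching y values: 6, 7 (2 points).
  x = 6: rhs = 0, matching y values: 0 (1 points).
  x = 7: rhs = 0, matching y values: 0 (1 points).
  x = 8: rhs = 3, matching y values: 4, 9 (2 points).
  x = 9: rhs = 2, matching y values: none (0 points).
  x = 10: rhs = 3, matching y values: 4, 9 (2 points).
  x = 11: rhs = 12, matching y values: 5, 8 (2 points).
  x = 12: rhs = 9, matching y values: 3, 10 (2 points).
Total affine count: 19.
Full point count |E(F_13)| = 19 + 1 = 20.
Hasse bound: |20 − (13+1)| = |6| = 6 ≤ 2√13 ≈ 7.2111 ✓.


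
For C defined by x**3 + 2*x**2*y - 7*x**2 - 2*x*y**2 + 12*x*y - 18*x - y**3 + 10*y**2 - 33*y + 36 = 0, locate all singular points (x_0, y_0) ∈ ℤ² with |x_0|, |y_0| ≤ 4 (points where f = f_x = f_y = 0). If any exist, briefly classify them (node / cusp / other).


Singular points: {(0, 3)}; classification: node.

Compute partial derivatives:
  f_x = 3*x**2 + 4*x*y - 14*x - 2*y**2 + 12*y - 18.
  f_y = 2*x**2 - 4*x*y + 12*x - 3*y**2 + 20*y - 33.
Scan x_0 ∈ {−4, ..., 4}. For each x_0, f_y(x_0, y) is a polynomial in y; find its integer roots y ∈ {−4, ..., 4}, then test f_x and f at those candidates.
  x = -4: f_y(-4, y) = -3*y**2 + 36*y - 49; no integer root y with |y| ≤ 4.
  x = -3: f_y(-3, y) = -3*y**2 + 32*y - 51; no integer root y with |y| ≤ 4.
  x = -2: f_y(-2, y) = -3*y**2 + 28*y - 49; no integer root y with |y| ≤ 4.
  x = -1: f_y(-1, y) = -3*y**2 + 24*y - 43; no integer root y with |y| ≤ 4.
  x = 0: f_y(0, y) = -3*y**2 + 20*y - 33; vanishes at y ∈ {3}. (0, 3): f_x = 0, f = 0 — SINGULAR.
  x = 1: f_y(1, y) = -3*y**2 + 16*y - 19; no integer root y with |y| ≤ 4.
  x = 2: f_y(2, y) = -3*y**2 + 12*y - 1; no integer root y with |y| ≤ 4.
  x = 3: f_y(3, y) = -3*y**2 + 8*y + 21; no integer root y with |y| ≤ 4.
  x = 4: f_y(4, y) = -3*y**2 + 4*y + 47; no integer root y with |y| ≤ 4.
Only singular point on the grid: (0, 3).
Classify: substitute x = 0 + u, y = 3 + v and expand: f = u**3 + 2*u**2*v - u**2 - 2*u*v**2 - v**3 + v**2.
No constant or linear terms (consistent with a singular point). Quadratic part: -u**2 + v**2. Cubic part: u**3 + 2*u**2*v - 2*u*v**2 - v**3.
The quadratic part v**2 - u**2 = (v − u)(v + u) splits into two distinct linear factors, so there are two distinct tangent lines y − 3 = ±(x − 0) — this is a node (ordinary double point).
Classification: node.


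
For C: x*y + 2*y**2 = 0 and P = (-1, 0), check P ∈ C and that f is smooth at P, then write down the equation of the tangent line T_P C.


Tangent line at P: -y = 0.

Step 1: f(-1, 0) = 0, so P lies on C.
Step 2: partial derivatives
  f_x(x, y) = y, f_y(x, y) = x + 4*y.
  f_x(P) = 0, f_y(P) = -1 (gradient nonzero, so P is smooth).
Step 3: tangent line at P: 0·(x − -1) + -1·(y − 0) = 0.
Expanding: -y = 0.


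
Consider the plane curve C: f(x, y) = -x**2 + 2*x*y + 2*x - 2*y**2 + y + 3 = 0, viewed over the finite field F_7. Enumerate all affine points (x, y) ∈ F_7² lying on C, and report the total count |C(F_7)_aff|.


Affine F_7-points: {(0, 5), (0, 6), (2, 3), (3, 0), (5, 4), (5, 5), (6, 0), (6, 3)}; count = 8.

For each of the 49 pairs (x, y) ∈ F_7², evaluate f(x, y) mod 7. Record the zeros.
  x = 0: [0↦3, 1↦2, 2↦4, 3↦2, 4↦3, 5↦0, 6↦0]  zeros at y ∈ {5, 6}
  x = 1: [0↦4, 1↦5, 2↦2, 3↦2, 4↦5, 5↦4, 6↦6]  zeros at y ∈ ∅
  x = 2: [0↦3, 1↦6, 2↦5, 3↦0, 4↦5, 5↦6, 6↦3]  zeros at y ∈ {3}
  x = 3: [0↦0, 1↦5, 2↦6, 3↦3, 4↦3, 5↦6, 6↦5]  zeros at y ∈ {0}
  x = 4: [0↦2, 1↦2, 2↦5, 3↦4, 4↦6, 5↦4, 6↦5]  zeros at y ∈ ∅
  x = 5: [0↦2, 1↦4, 2↦2, 3↦3, 4↦0, 5↦0, 6↦3]  zeros at y ∈ {4, 5}
  x = 6: [0↦0, 1↦4, 2↦4, 3↦0, 4↦6, 5↦1, 6↦6]  zeros at y ∈ {0, 3}
Collecting zeros: affine points = {(0, 5), (0, 6), (2, 3), (3, 0), (5, 4), (5, 5), (6, 0), (6, 3)}.
Total count |C(F_7)_aff| = 8.
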